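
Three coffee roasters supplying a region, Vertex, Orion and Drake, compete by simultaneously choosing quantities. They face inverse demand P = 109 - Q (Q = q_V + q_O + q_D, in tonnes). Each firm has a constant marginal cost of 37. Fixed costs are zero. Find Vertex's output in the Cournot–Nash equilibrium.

18

A representative firm's profit is π_i = q_i(109 - Q) - 37q_i.
First-order condition (treating rivals' output as given): 72 - 2q_i - Σ_{j≠i} q_j = 0.
With identical firms every q_j equals q_i, so Σ_{j≠i} q_j = 2q_i and 72 = 4q_i, giving q_i = 18.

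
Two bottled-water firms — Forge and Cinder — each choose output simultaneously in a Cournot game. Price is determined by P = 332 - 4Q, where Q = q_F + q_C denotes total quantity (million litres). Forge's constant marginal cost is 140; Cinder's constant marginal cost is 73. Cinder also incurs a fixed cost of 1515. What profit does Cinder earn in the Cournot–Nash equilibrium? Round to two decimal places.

1437.11

Forge's profit: π_F = (332 - 4Q)q_F - (140q_F). Setting ∂π_F/∂q_F = 0: 192 - 8q_F - 4(q_C) = 0.
Cinder's first-order condition: 259 - 8q_C - 4(q_F) = 0.
Best responses: q_F = (192 - 4q_C)/8, q_C = (259 - 4q_F)/8.
Substituting one into the other gives q_F = 125/12 and q_C = 163/6.
Price P = 332 - 4·(451/12) = 545/3.
Cinder's profit: (545/3 - 73)·(163/6) - 1515 = 1437.1111.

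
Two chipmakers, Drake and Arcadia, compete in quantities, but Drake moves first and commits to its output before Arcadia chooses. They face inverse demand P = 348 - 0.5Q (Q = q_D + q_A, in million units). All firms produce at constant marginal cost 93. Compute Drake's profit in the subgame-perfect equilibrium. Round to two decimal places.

16256.25

The follower Arcadia best-responds to any q_D: π_A = (348 - 0.5Q)q_A - 93q_A.
Setting the follower's marginal profit to zero, 255 - (1/2)q_D - q_A = 0, i.e. q_A = (255 - (1/2)q_D).
The leader anticipates this reaction. Substituting into P = 348 - 0.5Q gives P = 441/2 - (1/4)q_D, so π_D = (441/2 - (1/4)q_D)q_D - 93q_D.
The leader's first-order condition 255/2 - (1/2)q_D = 0 yields q_D = 255.
Then q_A = (255 - (1/2)·255) = 255/2.
Price P = 348 - (1/2)·(765/2) = 627/4.
Drake's profit: (627/4 - 93)·255 = 16256.2500.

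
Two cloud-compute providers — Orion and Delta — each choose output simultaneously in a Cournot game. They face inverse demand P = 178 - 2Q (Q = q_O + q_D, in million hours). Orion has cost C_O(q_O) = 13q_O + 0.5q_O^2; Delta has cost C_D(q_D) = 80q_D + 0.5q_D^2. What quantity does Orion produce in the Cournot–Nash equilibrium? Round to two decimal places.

Orion's profit: π_O = (178 - 2Q)q_O - (13q_O + (1/2)q_O²). Setting ∂π_O/∂q_O = 0: 165 - 5q_O - 2(q_D) = 0.
Delta's profit: π_D = (178 - 2Q)q_D - (80q_D + (1/2)q_D²). Setting ∂π_D/∂q_D = 0: 98 - 5q_D - 2(q_O) = 0.
Best responses: q_O = (165 - 2q_D)/5, q_D = (98 - 2q_O)/5.
Substituting one into the other gives q_O = 629/21 and q_D = 160/21.

29.95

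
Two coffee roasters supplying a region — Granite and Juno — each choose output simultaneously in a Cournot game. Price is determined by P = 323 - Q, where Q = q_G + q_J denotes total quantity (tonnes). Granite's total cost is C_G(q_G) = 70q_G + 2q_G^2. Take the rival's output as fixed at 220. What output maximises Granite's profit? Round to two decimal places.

5.50

With the rival's output fixed at 220, Granite's profit is π_G = (323 - 220 - q_G)q_G - (70q_G + 2q_G²) = (103 - q_G)q_G - (70q_G + 2q_G²).
∂π_G/∂q_G = 33 - 6q_G = 0, so q_G = 11/2.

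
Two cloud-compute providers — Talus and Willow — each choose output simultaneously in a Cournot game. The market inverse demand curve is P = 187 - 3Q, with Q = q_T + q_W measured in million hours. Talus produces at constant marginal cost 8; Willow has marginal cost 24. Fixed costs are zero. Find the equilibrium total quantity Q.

38

Talus's profit: π_T = (187 - 3Q)q_T - (8q_T). Setting ∂π_T/∂q_T = 0: 179 - 6q_T - 3(q_W) = 0.
Willow's first-order condition: 163 - 6q_W - 3(q_T) = 0.
Rearranging gives the reaction functions q_T = (179 - 3q_W)/6 and q_W = (163 - 3q_T)/6.
Solving the pair: q_T = 65/3, q_W = 49/3.
Total output Q = 65/3 + 49/3 = 38.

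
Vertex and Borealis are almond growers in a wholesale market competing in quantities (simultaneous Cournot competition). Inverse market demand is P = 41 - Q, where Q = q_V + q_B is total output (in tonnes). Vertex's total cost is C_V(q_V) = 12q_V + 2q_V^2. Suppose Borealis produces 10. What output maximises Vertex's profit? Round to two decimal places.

With the rival's output fixed at 10, Vertex's profit is π_V = (41 - 10 - q_V)q_V - (12q_V + 2q_V²) = (31 - q_V)q_V - (12q_V + 2q_V²).
∂π_V/∂q_V = 19 - 6q_V = 0, so q_V = 19/6.

3.17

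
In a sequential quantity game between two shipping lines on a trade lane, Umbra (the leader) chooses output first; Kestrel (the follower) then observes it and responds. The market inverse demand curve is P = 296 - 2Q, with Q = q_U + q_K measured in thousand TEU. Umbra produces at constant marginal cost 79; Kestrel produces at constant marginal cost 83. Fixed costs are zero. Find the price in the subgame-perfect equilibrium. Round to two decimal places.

134.25

Solve by backward induction. Given q_U, the follower Kestrel maximises π_K = (296 - 2q_U - 2q_K)q_K - 83q_K.
Setting the follower's marginal profit to zero, 213 - 2q_U - 4q_K = 0, i.e. q_K = (213 - 2q_U)/4.
The leader anticipates this reaction. Substituting into P = 296 - 2Q gives P = 379/2 - q_U, so π_U = (379/2 - q_U)q_U - 79q_U.
Leader FOC: 221/2 - 2q_U = 0, so q_U = 221/4.
Then q_K = (213 - 2·(221/4))/4 = 205/8.
Total output Q = 647/8, so price P = 296 - 2·(647/8) = 537/4.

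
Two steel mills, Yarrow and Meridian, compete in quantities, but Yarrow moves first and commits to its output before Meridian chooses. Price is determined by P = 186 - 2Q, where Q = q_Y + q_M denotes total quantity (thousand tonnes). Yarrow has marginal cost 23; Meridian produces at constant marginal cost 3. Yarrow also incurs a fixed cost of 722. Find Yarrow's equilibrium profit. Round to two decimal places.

556.06

Solve by backward induction. Given q_Y, the follower Meridian maximises π_M = (186 - 2q_Y - 2q_M)q_M - 3q_M.
Follower FOC: 183 - 2q_Y - 4q_M = 0, so q_M(q_Y) = (183 - 2q_Y)/4.
Yarrow substitutes q_M(q_Y) into its own profit: π_Y = q_Y(186 - 2q_Y - (183 - 2q_Y)/2) - 23q_Y = (189/2 - q_Y)q_Y - 23q_Y.
The leader's first-order condition 143/2 - 2q_Y = 0 yields q_Y = 143/4.
Then q_M = (183 - 2·(143/4))/4 = 223/8.
Price P = 186 - 2·(509/8) = 235/4.
Yarrow's profit: (235/4 - 23)·(143/4) - 722 = 556.0625.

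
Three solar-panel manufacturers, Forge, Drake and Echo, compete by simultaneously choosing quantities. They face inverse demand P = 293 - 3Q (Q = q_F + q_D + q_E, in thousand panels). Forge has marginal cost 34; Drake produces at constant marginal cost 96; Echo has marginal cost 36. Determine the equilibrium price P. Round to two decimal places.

Forge's profit: π_F = (293 - 3Q)q_F - (34q_F). Setting ∂π_F/∂q_F = 0: 259 - 6q_F - 3(q_D + q_E) = 0.
Drake's profit: π_D = (293 - 3Q)q_D - (96q_D). Setting ∂π_D/∂q_D = 0: 197 - 6q_D - 3(q_F + q_E) = 0.
Echo's profit: π_E = (293 - 3Q)q_E - (36q_E). Setting ∂π_E/∂q_E = 0: 257 - 6q_E - 3(q_F + q_D) = 0.
Summing all 3 equations gives 713 − 12Q = 0, hence Q = 713/12.
Back-substituting: q_F = (259 − 713/4)/3 = 323/12, q_D = (197 − 713/4)/3 = 25/4, q_E = (257 − 713/4)/3 = 105/4.
Total output Q = 713/12, so price P = 293 - 3·(713/12) = 459/4.

114.75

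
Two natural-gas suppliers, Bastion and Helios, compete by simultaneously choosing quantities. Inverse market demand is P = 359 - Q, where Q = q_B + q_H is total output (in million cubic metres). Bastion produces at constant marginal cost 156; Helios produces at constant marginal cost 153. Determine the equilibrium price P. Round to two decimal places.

Bastion's profit: π_B = (359 - Q)q_B - (156q_B). Setting ∂π_B/∂q_B = 0: 203 - 2q_B - (q_H) = 0.
Helios's profit: π_H = (359 - Q)q_H - (153q_H). Setting ∂π_H/∂q_H = 0: 206 - 2q_H - (q_B) = 0.
Rearranging gives the reaction functions q_B = (203 - q_H)/2 and q_H = (206 - q_B)/2.
Solving the pair: q_B = 200/3, q_H = 209/3.
Total output Q = 409/3, so price P = 359 - 409/3 = 668/3.

222.67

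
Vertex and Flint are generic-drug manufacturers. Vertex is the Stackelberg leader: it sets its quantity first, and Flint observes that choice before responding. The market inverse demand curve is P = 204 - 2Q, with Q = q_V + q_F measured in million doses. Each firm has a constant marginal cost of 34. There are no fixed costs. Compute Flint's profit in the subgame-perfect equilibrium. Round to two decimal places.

The follower Flint best-responds to any q_V: π_F = (204 - 2Q)q_F - 34q_F.
Follower FOC: 170 - 2q_V - 4q_F = 0, so q_F(q_V) = (170 - 2q_V)/4.
Vertex substitutes q_F(q_V) into its own profit: π_V = q_V(204 - 2q_V - (170 - 2q_V)/2) - 34q_V = (119 - q_V)q_V - 34q_V.
The leader's first-order condition 85 - 2q_V = 0 yields q_V = 85/2.
Then q_F = (170 - 2·(85/2))/4 = 85/4.
Price P = 204 - 2·(255/4) = 153/2.
Flint's profit: (153/2 - 34)·(85/4) = 903.1250.

903.13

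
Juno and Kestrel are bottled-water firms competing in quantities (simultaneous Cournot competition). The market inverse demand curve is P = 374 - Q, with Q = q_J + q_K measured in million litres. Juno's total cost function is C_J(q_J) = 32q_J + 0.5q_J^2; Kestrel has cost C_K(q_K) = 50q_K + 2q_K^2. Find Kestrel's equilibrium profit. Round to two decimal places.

4120.07

Juno's profit: π_J = (374 - Q)q_J - (32q_J + (1/2)q_J²). Setting ∂π_J/∂q_J = 0: 342 - 3q_J - (q_K) = 0.
Kestrel's profit: π_K = (374 - Q)q_K - (50q_K + 2q_K²). Setting ∂π_K/∂q_K = 0: 324 - 6q_K - (q_J) = 0.
So q_J = (342 - q_K)/3 and q_K = (324 - q_J)/6.
Solving the pair: q_J = 1728/17, q_K = 630/17.
Price P = 374 - 138.7059 = 235.2941.
Kestrel's profit: 235.2941·(630/17) - 50·(630/17) - 2(630/17)² = 4120.0692.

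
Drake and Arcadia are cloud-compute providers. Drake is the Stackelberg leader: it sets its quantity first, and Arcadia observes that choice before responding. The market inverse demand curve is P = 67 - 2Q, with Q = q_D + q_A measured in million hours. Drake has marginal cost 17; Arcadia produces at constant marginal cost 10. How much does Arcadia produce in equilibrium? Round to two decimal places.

8.88

Solve by backward induction. Given q_D, the follower Arcadia maximises π_A = (67 - 2q_D - 2q_A)q_A - 10q_A.
Setting the follower's marginal profit to zero, 57 - 2q_D - 4q_A = 0, i.e. q_A = (57 - 2q_D)/4.
The leader anticipates this reaction. Substituting into P = 67 - 2Q gives P = 77/2 - q_D, so π_D = (77/2 - q_D)q_D - 17q_D.
Leader FOC: 43/2 - 2q_D = 0, so q_D = 43/4.
Then q_A = (57 - 2·(43/4))/4 = 71/8.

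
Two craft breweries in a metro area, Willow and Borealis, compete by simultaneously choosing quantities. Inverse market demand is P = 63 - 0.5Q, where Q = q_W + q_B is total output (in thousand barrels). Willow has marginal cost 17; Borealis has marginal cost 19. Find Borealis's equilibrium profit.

392

Willow's profit: π_W = (63 - 0.5Q)q_W - (17q_W). Setting ∂π_W/∂q_W = 0: 46 - q_W - (1/2)(q_B) = 0.
Borealis's profit: π_B = (63 - 0.5Q)q_B - (19q_B). Setting ∂π_B/∂q_B = 0: 44 - q_B - (1/2)(q_W) = 0.
So q_W = (46 - (1/2)q_B) and q_B = (44 - (1/2)q_W).
Substituting one into the other gives q_W = 32 and q_B = 28.
Price P = 63 - (1/2)·60 = 33.
Borealis's profit: (33 - 19)·28 = 392.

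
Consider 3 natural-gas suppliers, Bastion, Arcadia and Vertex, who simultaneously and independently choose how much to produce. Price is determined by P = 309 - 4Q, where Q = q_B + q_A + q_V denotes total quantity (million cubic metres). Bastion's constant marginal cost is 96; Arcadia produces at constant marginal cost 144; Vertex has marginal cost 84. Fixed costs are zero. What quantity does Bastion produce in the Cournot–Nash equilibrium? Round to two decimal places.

Bastion's profit: π_B = (309 - 4Q)q_B - (96q_B). Setting ∂π_B/∂q_B = 0: 213 - 8q_B - 4(q_A + q_V) = 0.
Arcadia's profit: π_A = (309 - 4Q)q_A - (144q_A). Setting ∂π_A/∂q_A = 0: 165 - 8q_A - 4(q_B + q_V) = 0.
Vertex's profit: π_V = (309 - 4Q)q_V - (84q_V). Setting ∂π_V/∂q_V = 0: 225 - 8q_V - 4(q_B + q_A) = 0.
Adding the 3 first-order conditions: 603 − 16Q = 0, so Q = 603/16.
Back-substituting: q_B = (213 − 603/4)/4 = 249/16, q_A = (165 − 603/4)/4 = 57/16, q_V = (225 − 603/4)/4 = 297/16.

15.56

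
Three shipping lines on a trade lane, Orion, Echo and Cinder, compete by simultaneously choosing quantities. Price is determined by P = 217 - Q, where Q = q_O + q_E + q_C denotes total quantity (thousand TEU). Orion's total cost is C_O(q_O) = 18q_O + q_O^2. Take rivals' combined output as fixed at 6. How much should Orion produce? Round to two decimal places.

With rivals' combined output fixed at 6, Orion's profit is π_O = (217 - 6 - q_O)q_O - (18q_O + q_O²) = (211 - q_O)q_O - (18q_O + q_O²).
∂π_O/∂q_O = 193 - 4q_O = 0, so q_O = 193/4.

48.25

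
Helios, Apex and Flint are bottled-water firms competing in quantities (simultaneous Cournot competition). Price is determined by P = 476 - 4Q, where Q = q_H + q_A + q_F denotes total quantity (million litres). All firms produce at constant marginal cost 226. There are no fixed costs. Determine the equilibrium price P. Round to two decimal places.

288.50

A representative firm's profit is π_i = q_i(476 - 4Q) - 226q_i.
Setting ∂π_i/∂q_i = 0 with rivals' quantities fixed: 250 - 8q_i - 4·Σ_{j≠i} q_j = 0.
With identical firms every q_j equals q_i, so Σ_{j≠i} q_j = 2q_i and 250 = 16q_i, giving q_i = 125/8.
Total output Q = 375/8, so price P = 476 - 4·(375/8) = 577/2.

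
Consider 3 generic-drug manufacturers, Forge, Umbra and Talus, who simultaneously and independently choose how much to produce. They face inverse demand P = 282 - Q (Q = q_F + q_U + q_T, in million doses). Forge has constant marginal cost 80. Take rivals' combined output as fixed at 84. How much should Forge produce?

With rivals' combined output fixed at 84, Forge's profit is π_F = (282 - 84 - q_F)q_F - (80q_F) = (198 - q_F)q_F - (80q_F).
∂π_F/∂q_F = 118 - 2q_F = 0, so q_F = 59.

59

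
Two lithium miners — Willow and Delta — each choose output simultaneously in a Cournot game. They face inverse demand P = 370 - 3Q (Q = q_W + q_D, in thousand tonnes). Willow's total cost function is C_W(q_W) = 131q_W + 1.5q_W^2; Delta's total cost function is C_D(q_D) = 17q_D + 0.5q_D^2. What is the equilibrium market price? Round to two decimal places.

Willow's profit: π_W = (370 - 3Q)q_W - (131q_W + (3/2)q_W²). Setting ∂π_W/∂q_W = 0: 239 - 9q_W - 3(q_D) = 0.
Delta's first-order condition: 353 - 7q_D - 3(q_W) = 0.
So q_W = (239 - 3q_D)/9 and q_D = (353 - 3q_W)/7.
Solving the pair: q_W = 307/27, q_D = 410/9.
Total output Q = 1537/27, so price P = 370 - 3·(1537/27) = 1793/9.

199.22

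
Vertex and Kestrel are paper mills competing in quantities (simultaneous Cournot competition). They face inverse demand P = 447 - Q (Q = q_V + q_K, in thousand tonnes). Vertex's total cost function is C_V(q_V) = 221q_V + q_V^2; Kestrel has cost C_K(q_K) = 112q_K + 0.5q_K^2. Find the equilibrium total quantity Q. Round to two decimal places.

Vertex's profit: π_V = (447 - Q)q_V - (221q_V + q_V²). Setting ∂π_V/∂q_V = 0: 226 - 4q_V - (q_K) = 0.
Kestrel's profit: π_K = (447 - Q)q_K - (112q_K + (1/2)q_K²). Setting ∂π_K/∂q_K = 0: 335 - 3q_K - (q_V) = 0.
So q_V = (226 - q_K)/4 and q_K = (335 - q_V)/3.
Substituting one into the other gives q_V = 343/11 and q_K = 1114/11.
Total output Q = 343/11 + 1114/11 = 1457/11.

132.45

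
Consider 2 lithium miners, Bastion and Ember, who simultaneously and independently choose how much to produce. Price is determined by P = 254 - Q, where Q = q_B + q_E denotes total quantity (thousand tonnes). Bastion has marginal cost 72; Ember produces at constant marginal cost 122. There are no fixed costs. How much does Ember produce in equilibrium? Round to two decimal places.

Bastion's profit: π_B = (254 - Q)q_B - (72q_B). Setting ∂π_B/∂q_B = 0: 182 - 2q_B - (q_E) = 0.
Ember's first-order condition: 132 - 2q_E - (q_B) = 0.
Best responses: q_B = (182 - q_E)/2, q_E = (132 - q_B)/2.
Substituting one into the other gives q_B = 232/3 and q_E = 82/3.

27.33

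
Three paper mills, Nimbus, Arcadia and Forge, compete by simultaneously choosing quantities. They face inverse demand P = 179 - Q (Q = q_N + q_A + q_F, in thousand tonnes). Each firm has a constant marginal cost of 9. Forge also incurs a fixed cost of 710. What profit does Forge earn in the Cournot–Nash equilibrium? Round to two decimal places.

A representative firm's profit is π_i = q_i(179 - Q) - 9q_i.
Setting ∂π_i/∂q_i = 0 with rivals' quantities fixed: 170 - 2q_i - Σ_{j≠i} q_j = 0.
By symmetry each firm produces the same amount; substituting Σ_{j≠i} q_j = 2q_i yields q_i = 170/4 = 85/2.
Price P = 179 - 255/2 = 103/2.
Forge's profit: (103/2 - 9)·(85/2) - 710 = 1096.2500.

1096.25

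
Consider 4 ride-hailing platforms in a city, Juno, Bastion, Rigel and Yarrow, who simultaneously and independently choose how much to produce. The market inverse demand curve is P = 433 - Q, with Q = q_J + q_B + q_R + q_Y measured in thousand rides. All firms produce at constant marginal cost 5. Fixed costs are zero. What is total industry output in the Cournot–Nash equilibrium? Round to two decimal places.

342.40

A representative firm's profit is π_i = q_i(433 - Q) - 5q_i.
Setting ∂π_i/∂q_i = 0 with rivals' quantities fixed: 428 - 2q_i - Σ_{j≠i} q_j = 0.
With identical firms every q_j equals q_i, so Σ_{j≠i} q_j = 3q_i and 428 = 5q_i, giving q_i = 428/5.
Total output Q = 428/5 + 428/5 + 428/5 + 428/5 = 1712/5.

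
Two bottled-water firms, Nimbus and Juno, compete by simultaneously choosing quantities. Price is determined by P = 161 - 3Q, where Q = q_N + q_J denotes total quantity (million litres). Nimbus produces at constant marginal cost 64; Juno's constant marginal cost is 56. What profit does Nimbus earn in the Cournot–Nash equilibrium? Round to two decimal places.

293.37

Nimbus's profit: π_N = (161 - 3Q)q_N - (64q_N). Setting ∂π_N/∂q_N = 0: 97 - 6q_N - 3(q_J) = 0.
Juno's first-order condition: 105 - 6q_J - 3(q_N) = 0.
Rearranging gives the reaction functions q_N = (97 - 3q_J)/6 and q_J = (105 - 3q_N)/6.
Solving the pair: q_N = 89/9, q_J = 113/9.
Price P = 161 - 3·(202/9) = 281/3.
Nimbus's profit: (281/3 - 64)·(89/9) = 293.3704.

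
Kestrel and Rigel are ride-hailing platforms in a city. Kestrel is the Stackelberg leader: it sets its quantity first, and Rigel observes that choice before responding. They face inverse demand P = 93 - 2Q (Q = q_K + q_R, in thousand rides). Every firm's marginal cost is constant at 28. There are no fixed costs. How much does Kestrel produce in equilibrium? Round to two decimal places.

The follower Rigel best-responds to any q_K: π_R = (93 - 2Q)q_R - 28q_R.
Follower FOC: 65 - 2q_K - 4q_R = 0, so q_R(q_K) = (65 - 2q_K)/4.
Kestrel substitutes q_R(q_K) into its own profit: π_K = q_K(93 - 2q_K - (65 - 2q_K)/2) - 28q_K = (121/2 - q_K)q_K - 28q_K.
The leader's first-order condition 65/2 - 2q_K = 0 yields q_K = 65/4.
Then q_R = (65 - 2·(65/4))/4 = 65/8.

16.25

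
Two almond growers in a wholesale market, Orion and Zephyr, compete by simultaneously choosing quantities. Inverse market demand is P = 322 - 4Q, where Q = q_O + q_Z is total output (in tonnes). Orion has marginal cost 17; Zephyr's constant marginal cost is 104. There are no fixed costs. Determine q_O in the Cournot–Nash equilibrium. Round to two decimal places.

32.67

Orion's profit: π_O = (322 - 4Q)q_O - (17q_O). Setting ∂π_O/∂q_O = 0: 305 - 8q_O - 4(q_Z) = 0.
Zephyr's profit: π_Z = (322 - 4Q)q_Z - (104q_Z). Setting ∂π_Z/∂q_Z = 0: 218 - 8q_Z - 4(q_O) = 0.
So q_O = (305 - 4q_Z)/8 and q_Z = (218 - 4q_O)/8.
Solving the pair: q_O = 98/3, q_Z = 131/12.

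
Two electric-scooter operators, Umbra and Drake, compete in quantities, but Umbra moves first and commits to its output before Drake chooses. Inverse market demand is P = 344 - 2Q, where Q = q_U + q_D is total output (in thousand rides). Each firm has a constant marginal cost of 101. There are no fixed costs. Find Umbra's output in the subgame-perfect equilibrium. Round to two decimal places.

60.75

The follower Drake best-responds to any q_U: π_D = (344 - 2Q)q_D - 101q_D.
Setting the follower's marginal profit to zero, 243 - 2q_U - 4q_D = 0, i.e. q_D = (243 - 2q_U)/4.
Umbra substitutes q_D(q_U) into its own profit: π_U = q_U(344 - 2q_U - (243 - 2q_U)/2) - 101q_U = (445/2 - q_U)q_U - 101q_U.
Leader FOC: 243/2 - 2q_U = 0, so q_U = 243/4.
Then q_D = (243 - 2·(243/4))/4 = 243/8.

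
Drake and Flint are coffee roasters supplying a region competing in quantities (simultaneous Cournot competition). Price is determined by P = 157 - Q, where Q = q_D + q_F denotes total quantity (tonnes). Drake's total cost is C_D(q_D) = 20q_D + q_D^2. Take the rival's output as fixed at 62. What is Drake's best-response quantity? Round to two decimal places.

18.75

With the rival's output fixed at 62, Drake's profit is π_D = (157 - 62 - q_D)q_D - (20q_D + q_D²) = (95 - q_D)q_D - (20q_D + q_D²).
∂π_D/∂q_D = 75 - 4q_D = 0, so q_D = 75/4.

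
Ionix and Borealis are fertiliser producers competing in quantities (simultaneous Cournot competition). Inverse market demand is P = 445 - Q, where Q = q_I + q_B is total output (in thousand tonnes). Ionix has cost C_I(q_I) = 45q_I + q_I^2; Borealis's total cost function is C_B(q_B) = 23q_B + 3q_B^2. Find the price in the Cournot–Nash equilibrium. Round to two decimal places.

313.84

Ionix's profit: π_I = (445 - Q)q_I - (45q_I + q_I²). Setting ∂π_I/∂q_I = 0: 400 - 4q_I - (q_B) = 0.
Borealis's first-order condition: 422 - 8q_B - (q_I) = 0.
Rearranging gives the reaction functions q_I = (400 - q_B)/4 and q_B = (422 - q_I)/8.
Substituting one into the other gives q_I = 89.6129 and q_B = 1288/31.
Total output Q = 131.1613, so price P = 445 - 131.1613 = 313.8387.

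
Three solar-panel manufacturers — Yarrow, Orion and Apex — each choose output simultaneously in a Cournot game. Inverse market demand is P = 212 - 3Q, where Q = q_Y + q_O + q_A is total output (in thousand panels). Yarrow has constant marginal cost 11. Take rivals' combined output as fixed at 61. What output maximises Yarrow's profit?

With rivals' combined output fixed at 61, Yarrow's profit is π_Y = (212 - 3·61 - 3q_Y)q_Y - (11q_Y) = (29 - 3q_Y)q_Y - (11q_Y).
∂π_Y/∂q_Y = 18 - 6q_Y = 0, so q_Y = 3.

3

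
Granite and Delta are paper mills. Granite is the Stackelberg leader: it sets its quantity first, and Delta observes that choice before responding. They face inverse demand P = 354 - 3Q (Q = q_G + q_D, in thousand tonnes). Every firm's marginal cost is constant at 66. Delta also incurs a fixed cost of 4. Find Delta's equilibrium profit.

The follower Delta best-responds to any q_G: π_D = (354 - 3Q)q_D - 66q_D.
Setting the follower's marginal profit to zero, 288 - 3q_G - 6q_D = 0, i.e. q_D = (288 - 3q_G)/6.
Granite substitutes q_D(q_G) into its own profit: π_G = q_G(354 - 3q_G - (288 - 3q_G)/2) - 66q_G = (210 - (3/2)q_G)q_G - 66q_G.
The leader's first-order condition 144 - 3q_G = 0 yields q_G = 48.
Then q_D = (288 - 3·48)/6 = 24.
Price P = 354 - 3·72 = 138.
Delta's profit: (138 - 66)·24 - 4 = 1724.

1724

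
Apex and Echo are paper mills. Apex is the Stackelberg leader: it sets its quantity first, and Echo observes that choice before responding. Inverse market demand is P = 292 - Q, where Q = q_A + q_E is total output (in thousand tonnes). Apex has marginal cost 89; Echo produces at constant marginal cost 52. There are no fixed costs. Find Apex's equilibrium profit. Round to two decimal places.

Solve by backward induction. Given q_A, the follower Echo maximises π_E = (292 - q_A - q_E)q_E - 52q_E.
Setting the follower's marginal profit to zero, 240 - q_A - 2q_E = 0, i.e. q_E = (240 - q_A)/2.
Apex substitutes q_E(q_A) into its own profit: π_A = q_A(292 - q_A - (240 - q_A)/2) - 89q_A = (172 - (1/2)q_A)q_A - 89q_A.
The leader's first-order condition 83 - q_A = 0 yields q_A = 83.
Then q_E = (240 - 83)/2 = 157/2.
Price P = 292 - 323/2 = 261/2.
Apex's profit: (261/2 - 89)·83 = 3444.5000.

3444.50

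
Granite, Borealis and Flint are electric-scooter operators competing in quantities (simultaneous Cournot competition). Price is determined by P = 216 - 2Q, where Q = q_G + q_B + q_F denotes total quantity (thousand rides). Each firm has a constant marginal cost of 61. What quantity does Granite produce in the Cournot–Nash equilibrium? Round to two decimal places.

A representative firm's profit is π_i = q_i(216 - 2Q) - 61q_i.
First-order condition (treating rivals' output as given): 155 - 4q_i - 2·Σ_{j≠i} q_j = 0.
With identical firms every q_j equals q_i, so Σ_{j≠i} q_j = 2q_i and 155 = 8q_i, giving q_i = 155/8.

19.38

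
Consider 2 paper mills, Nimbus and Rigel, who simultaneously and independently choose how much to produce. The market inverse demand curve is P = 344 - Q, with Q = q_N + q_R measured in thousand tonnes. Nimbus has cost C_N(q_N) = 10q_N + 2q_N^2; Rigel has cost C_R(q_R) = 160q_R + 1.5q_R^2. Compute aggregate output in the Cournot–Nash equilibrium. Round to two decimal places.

77.79

Nimbus's profit: π_N = (344 - Q)q_N - (10q_N + 2q_N²). Setting ∂π_N/∂q_N = 0: 334 - 6q_N - (q_R) = 0.
Rigel's profit: π_R = (344 - Q)q_R - (160q_R + (3/2)q_R²). Setting ∂π_R/∂q_R = 0: 184 - 5q_R - (q_N) = 0.
Best responses: q_N = (334 - q_R)/6, q_R = (184 - q_N)/5.
Solving the pair: q_N = 1486/29, q_R = 770/29.
Total output Q = 1486/29 + 770/29 = 77.7931.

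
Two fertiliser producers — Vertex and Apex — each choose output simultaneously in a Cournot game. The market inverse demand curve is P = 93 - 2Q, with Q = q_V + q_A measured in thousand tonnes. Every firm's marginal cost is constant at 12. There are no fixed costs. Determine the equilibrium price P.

Each firm earns π_i = (93 - 2Q)q_i - 12q_i.
Setting ∂π_i/∂q_i = 0 with rivals' quantities fixed: 81 - 4q_i - 2q_j = 0.
By symmetry each firm produces the same amount; substituting q_j = q_i yields q_i = 81/6 = 27/2.
Total output Q = 27, so price P = 93 - 2·27 = 39.

39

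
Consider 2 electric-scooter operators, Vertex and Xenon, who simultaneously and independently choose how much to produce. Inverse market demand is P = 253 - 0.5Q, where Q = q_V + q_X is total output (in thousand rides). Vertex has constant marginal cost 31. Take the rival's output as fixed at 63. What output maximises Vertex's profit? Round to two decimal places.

190.50

With the rival's output fixed at 63, Vertex's profit is π_V = (253 - (1/2)·63 - (1/2)q_V)q_V - (31q_V) = (443/2 - (1/2)q_V)q_V - (31q_V).
∂π_V/∂q_V = 381/2 - q_V = 0, so q_V = 381/2.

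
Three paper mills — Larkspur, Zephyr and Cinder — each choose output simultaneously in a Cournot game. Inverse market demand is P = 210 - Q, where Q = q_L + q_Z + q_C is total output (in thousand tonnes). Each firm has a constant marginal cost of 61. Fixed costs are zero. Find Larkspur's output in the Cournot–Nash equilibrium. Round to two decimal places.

37.25

Each firm earns π_i = (210 - Q)q_i - 61q_i.
First-order condition (treating rivals' output as given): 149 - 2q_i - Σ_{j≠i} q_j = 0.
With identical firms every q_j equals q_i, so Σ_{j≠i} q_j = 2q_i and 149 = 4q_i, giving q_i = 149/4.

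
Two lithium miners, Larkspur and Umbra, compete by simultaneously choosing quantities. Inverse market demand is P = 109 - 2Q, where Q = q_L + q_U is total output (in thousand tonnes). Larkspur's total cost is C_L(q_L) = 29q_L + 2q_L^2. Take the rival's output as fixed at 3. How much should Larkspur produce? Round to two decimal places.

With the rival's output fixed at 3, Larkspur's profit is π_L = (109 - 2·3 - 2q_L)q_L - (29q_L + 2q_L²) = (103 - 2q_L)q_L - (29q_L + 2q_L²).
∂π_L/∂q_L = 74 - 8q_L = 0, so q_L = 37/4.

9.25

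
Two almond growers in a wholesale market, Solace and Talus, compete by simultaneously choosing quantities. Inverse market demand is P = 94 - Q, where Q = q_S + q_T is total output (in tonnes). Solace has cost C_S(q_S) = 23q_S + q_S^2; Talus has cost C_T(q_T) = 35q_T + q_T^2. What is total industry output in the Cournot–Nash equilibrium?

26

Solace's profit: π_S = (94 - Q)q_S - (23q_S + q_S²). Setting ∂π_S/∂q_S = 0: 71 - 4q_S - (q_T) = 0.
Talus's profit: π_T = (94 - Q)q_T - (35q_T + q_T²). Setting ∂π_T/∂q_T = 0: 59 - 4q_T - (q_S) = 0.
So q_S = (71 - q_T)/4 and q_T = (59 - q_S)/4.
Solving the pair: q_S = 15, q_T = 11.
Total output Q = 15 + 11 = 26.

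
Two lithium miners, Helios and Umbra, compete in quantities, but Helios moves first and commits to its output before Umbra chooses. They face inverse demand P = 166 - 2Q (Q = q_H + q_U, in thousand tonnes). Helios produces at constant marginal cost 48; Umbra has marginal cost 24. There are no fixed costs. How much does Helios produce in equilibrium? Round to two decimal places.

23.50

The follower Umbra best-responds to any q_H: π_U = (166 - 2Q)q_U - 24q_U.
Follower FOC: 142 - 2q_H - 4q_U = 0, so q_U(q_H) = (142 - 2q_H)/4.
The leader anticipates this reaction. Substituting into P = 166 - 2Q gives P = 95 - q_H, so π_H = (95 - q_H)q_H - 48q_H.
The leader's first-order condition 47 - 2q_H = 0 yields q_H = 47/2.
Then q_U = (142 - 2·(47/2))/4 = 95/4.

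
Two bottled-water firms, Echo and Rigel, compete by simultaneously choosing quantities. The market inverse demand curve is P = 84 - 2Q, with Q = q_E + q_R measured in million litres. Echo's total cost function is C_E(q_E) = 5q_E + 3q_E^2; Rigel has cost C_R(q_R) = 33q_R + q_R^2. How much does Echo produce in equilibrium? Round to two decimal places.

6.64

Echo's profit: π_E = (84 - 2Q)q_E - (5q_E + 3q_E²). Setting ∂π_E/∂q_E = 0: 79 - 10q_E - 2(q_R) = 0.
Rigel's first-order condition: 51 - 6q_R - 2(q_E) = 0.
Best responses: q_E = (79 - 2q_R)/10, q_R = (51 - 2q_E)/6.
Substituting one into the other gives q_E = 93/14 and q_R = 44/7.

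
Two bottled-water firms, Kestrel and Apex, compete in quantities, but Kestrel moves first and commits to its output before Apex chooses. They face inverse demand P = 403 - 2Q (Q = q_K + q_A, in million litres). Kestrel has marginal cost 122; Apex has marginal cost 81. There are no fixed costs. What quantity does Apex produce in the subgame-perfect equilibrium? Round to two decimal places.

Solve by backward induction. Given q_K, the follower Apex maximises π_A = (403 - 2q_K - 2q_A)q_A - 81q_A.
Follower FOC: 322 - 2q_K - 4q_A = 0, so q_A(q_K) = (322 - 2q_K)/4.
Kestrel substitutes q_A(q_K) into its own profit: π_K = q_K(403 - 2q_K - (322 - 2q_K)/2) - 122q_K = (242 - q_K)q_K - 122q_K.
The leader's first-order condition 120 - 2q_K = 0 yields q_K = 60.
Then q_A = (322 - 2·60)/4 = 101/2.

50.50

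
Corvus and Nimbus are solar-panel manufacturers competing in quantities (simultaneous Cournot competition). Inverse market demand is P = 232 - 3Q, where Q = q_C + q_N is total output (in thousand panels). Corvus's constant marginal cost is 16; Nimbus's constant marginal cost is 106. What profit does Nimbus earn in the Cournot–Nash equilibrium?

48

Corvus's profit: π_C = (232 - 3Q)q_C - (16q_C). Setting ∂π_C/∂q_C = 0: 216 - 6q_C - 3(q_N) = 0.
Nimbus's profit: π_N = (232 - 3Q)q_N - (106q_N). Setting ∂π_N/∂q_N = 0: 126 - 6q_N - 3(q_C) = 0.
Best responses: q_C = (216 - 3q_N)/6, q_N = (126 - 3q_C)/6.
Substituting one into the other gives q_C = 34 and q_N = 4.
Price P = 232 - 3·38 = 118.
Nimbus's profit: (118 - 106)·4 = 48.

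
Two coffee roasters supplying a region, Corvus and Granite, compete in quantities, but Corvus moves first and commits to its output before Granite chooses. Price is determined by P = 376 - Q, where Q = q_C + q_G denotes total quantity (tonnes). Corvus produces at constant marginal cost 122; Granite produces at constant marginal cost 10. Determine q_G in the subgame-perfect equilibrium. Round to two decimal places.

147.50

Solve by backward induction. Given q_C, the follower Granite maximises π_G = (376 - q_C - q_G)q_G - 10q_G.
Follower FOC: 366 - q_C - 2q_G = 0, so q_G(q_C) = (366 - q_C)/2.
The leader anticipates this reaction. Substituting into P = 376 - Q gives P = 193 - (1/2)q_C, so π_C = (193 - (1/2)q_C)q_C - 122q_C.
Maximising: ∂π_C/∂q_C = 71 - q_C = 0, giving q_C = 71.
Then q_G = (366 - 71)/2 = 295/2.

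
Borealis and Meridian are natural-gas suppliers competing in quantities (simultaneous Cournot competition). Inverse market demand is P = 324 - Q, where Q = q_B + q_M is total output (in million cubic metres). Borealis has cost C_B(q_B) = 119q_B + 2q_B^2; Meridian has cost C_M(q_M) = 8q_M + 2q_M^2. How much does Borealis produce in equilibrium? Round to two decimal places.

26.11

Borealis's profit: π_B = (324 - Q)q_B - (119q_B + 2q_B²). Setting ∂π_B/∂q_B = 0: 205 - 6q_B - (q_M) = 0.
Meridian's profit: π_M = (324 - Q)q_M - (8q_M + 2q_M²). Setting ∂π_M/∂q_M = 0: 316 - 6q_M - (q_B) = 0.
So q_B = (205 - q_M)/6 and q_M = (316 - q_B)/6.
Substituting one into the other gives q_B = 914/35 and q_M = 1691/35.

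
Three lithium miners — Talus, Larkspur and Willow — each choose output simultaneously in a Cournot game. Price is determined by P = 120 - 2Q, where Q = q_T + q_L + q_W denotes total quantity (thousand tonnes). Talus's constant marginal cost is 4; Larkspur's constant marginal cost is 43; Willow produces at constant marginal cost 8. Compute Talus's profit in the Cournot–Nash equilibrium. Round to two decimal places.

Talus's profit: π_T = (120 - 2Q)q_T - (4q_T). Setting ∂π_T/∂q_T = 0: 116 - 4q_T - 2(q_L + q_W) = 0.
Larkspur's profit: π_L = (120 - 2Q)q_L - (43q_L). Setting ∂π_L/∂q_L = 0: 77 - 4q_L - 2(q_T + q_W) = 0.
Willow's first-order condition: 112 - 4q_W - 2(q_T + q_L) = 0.
Adding the 3 conditions: 305 − 4Q − 4Q = 0, i.e. Q = 305/8.
Back-substituting: q_T = (116 − 305/4)/2 = 159/8, q_L = (77 − 305/4)/2 = 3/8, q_W = (112 − 305/4)/2 = 143/8.
Price P = 120 - 2·(305/8) = 175/4.
Talus's profit: (175/4 - 4)·(159/8) = 790.0313.

790.03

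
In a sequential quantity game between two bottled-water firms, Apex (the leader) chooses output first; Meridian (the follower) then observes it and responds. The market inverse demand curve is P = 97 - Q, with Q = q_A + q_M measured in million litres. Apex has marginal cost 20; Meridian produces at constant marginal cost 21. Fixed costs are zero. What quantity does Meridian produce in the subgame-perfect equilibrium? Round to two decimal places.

The follower Meridian best-responds to any q_A: π_M = (97 - Q)q_M - 21q_M.
∂π_M/∂q_M = 76 - q_A - 2q_M = 0 gives the reaction function q_M = (76 - q_A)/2.
The leader anticipates this reaction. Substituting into P = 97 - Q gives P = 59 - (1/2)q_A, so π_A = (59 - (1/2)q_A)q_A - 20q_A.
Leader FOC: 39 - q_A = 0, so q_A = 39.
Then q_M = (76 - 39)/2 = 37/2.

18.50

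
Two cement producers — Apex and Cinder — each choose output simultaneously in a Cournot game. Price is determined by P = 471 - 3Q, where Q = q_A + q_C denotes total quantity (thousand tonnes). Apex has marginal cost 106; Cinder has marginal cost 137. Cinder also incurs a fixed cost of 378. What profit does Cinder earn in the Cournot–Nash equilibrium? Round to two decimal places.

Apex's profit: π_A = (471 - 3Q)q_A - (106q_A). Setting ∂π_A/∂q_A = 0: 365 - 6q_A - 3(q_C) = 0.
Cinder's first-order condition: 334 - 6q_C - 3(q_A) = 0.
Rearranging gives the reaction functions q_A = (365 - 3q_C)/6 and q_C = (334 - 3q_A)/6.
Solving the pair: q_A = 44, q_C = 101/3.
Price P = 471 - 3·(233/3) = 238.
Cinder's profit: (238 - 137)·(101/3) - 378 = 3022.3333.

3022.33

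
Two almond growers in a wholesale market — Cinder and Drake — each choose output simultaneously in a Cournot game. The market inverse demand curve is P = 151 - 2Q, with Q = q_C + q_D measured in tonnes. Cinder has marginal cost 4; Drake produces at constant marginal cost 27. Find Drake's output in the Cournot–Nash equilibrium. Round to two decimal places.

Cinder's profit: π_C = (151 - 2Q)q_C - (4q_C). Setting ∂π_C/∂q_C = 0: 147 - 4q_C - 2(q_D) = 0.
Drake's profit: π_D = (151 - 2Q)q_D - (27q_D). Setting ∂π_D/∂q_D = 0: 124 - 4q_D - 2(q_C) = 0.
Rearranging gives the reaction functions q_C = (147 - 2q_D)/4 and q_D = (124 - 2q_C)/4.
Solving the pair: q_C = 85/3, q_D = 101/6.

16.83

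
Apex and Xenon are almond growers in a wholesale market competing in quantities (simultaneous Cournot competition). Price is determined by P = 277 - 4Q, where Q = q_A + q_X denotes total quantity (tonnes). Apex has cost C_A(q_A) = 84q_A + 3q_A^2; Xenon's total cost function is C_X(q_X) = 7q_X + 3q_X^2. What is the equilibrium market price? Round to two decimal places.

Apex's profit: π_A = (277 - 4Q)q_A - (84q_A + 3q_A²). Setting ∂π_A/∂q_A = 0: 193 - 14q_A - 4(q_X) = 0.
Xenon's profit: π_X = (277 - 4Q)q_X - (7q_X + 3q_X²). Setting ∂π_X/∂q_X = 0: 270 - 14q_X - 4(q_A) = 0.
Rearranging gives the reaction functions q_A = (193 - 4q_X)/14 and q_X = (270 - 4q_A)/14.
Substituting one into the other gives q_A = 811/90 and q_X = 752/45.
Total output Q = 463/18, so price P = 277 - 4·(463/18) = 1567/9.

174.11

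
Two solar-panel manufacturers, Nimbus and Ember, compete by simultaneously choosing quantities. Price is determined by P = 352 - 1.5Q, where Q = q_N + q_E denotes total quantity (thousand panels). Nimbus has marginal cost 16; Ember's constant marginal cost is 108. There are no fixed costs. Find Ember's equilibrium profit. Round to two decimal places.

Nimbus's profit: π_N = (352 - 1.5Q)q_N - (16q_N). Setting ∂π_N/∂q_N = 0: 336 - 3q_N - (3/2)(q_E) = 0.
Ember's profit: π_E = (352 - 1.5Q)q_E - (108q_E). Setting ∂π_E/∂q_E = 0: 244 - 3q_E - (3/2)(q_N) = 0.
Best responses: q_N = (336 - (3/2)q_E)/3, q_E = (244 - (3/2)q_N)/3.
Substituting one into the other gives q_N = 856/9 and q_E = 304/9.
Price P = 352 - (3/2)·(1160/9) = 476/3.
Ember's profit: (476/3 - 108)·(304/9) = 1711.4074.

1711.41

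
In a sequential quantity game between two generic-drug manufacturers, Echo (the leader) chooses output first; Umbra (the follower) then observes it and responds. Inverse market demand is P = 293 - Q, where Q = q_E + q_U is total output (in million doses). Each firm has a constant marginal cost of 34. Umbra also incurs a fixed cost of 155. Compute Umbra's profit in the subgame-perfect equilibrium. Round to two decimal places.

4037.56

The follower Umbra best-responds to any q_E: π_U = (293 - Q)q_U - 34q_U.
∂π_U/∂q_U = 259 - q_E - 2q_U = 0 gives the reaction function q_U = (259 - q_E)/2.
The leader anticipates this reaction. Substituting into P = 293 - Q gives P = 327/2 - (1/2)q_E, so π_E = (327/2 - (1/2)q_E)q_E - 34q_E.
Maximising: ∂π_E/∂q_E = 259/2 - q_E = 0, giving q_E = 259/2.
Then q_U = (259 - 259/2)/2 = 259/4.
Price P = 293 - 777/4 = 395/4.
Umbra's profit: (395/4 - 34)·(259/4) - 155 = 4037.5625.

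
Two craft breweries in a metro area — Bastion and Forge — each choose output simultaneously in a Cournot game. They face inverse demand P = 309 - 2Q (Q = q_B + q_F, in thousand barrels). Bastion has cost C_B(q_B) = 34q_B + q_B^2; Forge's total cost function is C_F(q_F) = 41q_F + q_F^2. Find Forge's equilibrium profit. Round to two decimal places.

3279.39

Bastion's profit: π_B = (309 - 2Q)q_B - (34q_B + q_B²). Setting ∂π_B/∂q_B = 0: 275 - 6q_B - 2(q_F) = 0.
Forge's first-order condition: 268 - 6q_F - 2(q_B) = 0.
Best responses: q_B = (275 - 2q_F)/6, q_F = (268 - 2q_B)/6.
Solving the pair: q_B = 557/16, q_F = 529/16.
Price P = 309 - 2·(543/8) = 693/4.
Forge's profit: (693/4)·(529/16) - 41·(529/16) - (529/16)² = 3279.3867.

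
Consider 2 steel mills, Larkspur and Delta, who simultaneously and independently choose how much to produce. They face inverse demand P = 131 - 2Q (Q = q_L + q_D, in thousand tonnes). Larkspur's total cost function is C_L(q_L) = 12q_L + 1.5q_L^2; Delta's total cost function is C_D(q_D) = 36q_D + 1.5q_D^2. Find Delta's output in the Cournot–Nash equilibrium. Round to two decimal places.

9.49

Larkspur's profit: π_L = (131 - 2Q)q_L - (12q_L + (3/2)q_L²). Setting ∂π_L/∂q_L = 0: 119 - 7q_L - 2(q_D) = 0.
Delta's profit: π_D = (131 - 2Q)q_D - (36q_D + (3/2)q_D²). Setting ∂π_D/∂q_D = 0: 95 - 7q_D - 2(q_L) = 0.
Rearranging gives the reaction functions q_L = (119 - 2q_D)/7 and q_D = (95 - 2q_L)/7.
Solving the pair: q_L = 643/45, q_D = 427/45.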